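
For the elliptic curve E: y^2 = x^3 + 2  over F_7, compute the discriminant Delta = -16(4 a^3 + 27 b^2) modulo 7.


4 a^3 + 27 b^2 = 4*0^3 + 27*2^2 = 0 + 108 = 108
Delta = -16 * (108) = -1728
Delta mod 7 = 1

Delta = 1 (mod 7)


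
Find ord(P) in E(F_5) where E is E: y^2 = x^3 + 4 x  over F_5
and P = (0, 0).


Compute successive multiples of P until we hit O:
  1P = (0, 0)
  2P = O

ord(P) = 2


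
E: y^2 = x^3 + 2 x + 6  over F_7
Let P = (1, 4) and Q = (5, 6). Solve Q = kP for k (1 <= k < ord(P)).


Enumerate multiples of P until we hit Q = (5, 6):
  1P = (1, 4)
  2P = (2, 5)
  3P = (5, 6)
Match found at i = 3.

k = 3


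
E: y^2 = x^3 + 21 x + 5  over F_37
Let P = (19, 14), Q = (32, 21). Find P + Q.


P != Q, so use the chord formula.
s = (y2 - y1) / (x2 - x1) = (7) / (13) mod 37 = 29
x3 = s^2 - x1 - x2 mod 37 = 29^2 - 19 - 32 = 13
y3 = s (x1 - x3) - y1 mod 37 = 29 * (19 - 13) - 14 = 12

P + Q = (13, 12)


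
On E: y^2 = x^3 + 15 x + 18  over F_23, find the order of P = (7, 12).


Compute successive multiples of P until we hit O:
  1P = (7, 12)
  2P = (10, 8)
  3P = (18, 18)
  4P = (4, 21)
  5P = (21, 7)
  6P = (22, 18)
  7P = (19, 20)
  8P = (0, 8)
  ... (continuing to 25P)
  25P = O

ord(P) = 25


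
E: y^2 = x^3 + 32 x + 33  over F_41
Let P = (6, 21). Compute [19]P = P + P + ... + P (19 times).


k = 19 = 10011_2 (binary, LSB first: 11001)
Double-and-add from P = (6, 21):
  bit 0 = 1: acc = O + (6, 21) = (6, 21)
  bit 1 = 1: acc = (6, 21) + (31, 5) = (5, 21)
  bit 2 = 0: acc unchanged = (5, 21)
  bit 3 = 0: acc unchanged = (5, 21)
  bit 4 = 1: acc = (5, 21) + (0, 19) = (5, 20)

19P = (5, 20)


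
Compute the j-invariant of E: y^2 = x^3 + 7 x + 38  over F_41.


Delta = -16(4 a^3 + 27 b^2) mod 41 = 31
-1728 * (4 a)^3 = -1728 * (4*7)^3 mod 41 = 21
j = 21 * 31^(-1) mod 41 = 2

j = 2 (mod 41)


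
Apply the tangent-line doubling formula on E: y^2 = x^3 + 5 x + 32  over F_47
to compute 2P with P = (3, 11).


Doubling: s = (3 x1^2 + a) / (2 y1)
s = (3*3^2 + 5) / (2*11) mod 47 = 10
x3 = s^2 - 2 x1 mod 47 = 10^2 - 2*3 = 0
y3 = s (x1 - x3) - y1 mod 47 = 10 * (3 - 0) - 11 = 19

2P = (0, 19)


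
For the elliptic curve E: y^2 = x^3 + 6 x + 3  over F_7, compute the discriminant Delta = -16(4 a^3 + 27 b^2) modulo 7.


4 a^3 + 27 b^2 = 4*6^3 + 27*3^2 = 864 + 243 = 1107
Delta = -16 * (1107) = -17712
Delta mod 7 = 5

Delta = 5 (mod 7)


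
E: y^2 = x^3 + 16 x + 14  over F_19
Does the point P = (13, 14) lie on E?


Check whether y^2 = x^3 + 16 x + 14 (mod 19) for (x, y) = (13, 14).
LHS: y^2 = 14^2 mod 19 = 6
RHS: x^3 + 16 x + 14 = 13^3 + 16*13 + 14 mod 19 = 6
LHS = RHS

Yes, on the curve


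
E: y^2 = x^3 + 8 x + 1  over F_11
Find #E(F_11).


For each x in F_11, count y with y^2 = x^3 + 8 x + 1 mod 11:
  x = 0: RHS = 1, y in [1, 10]  -> 2 point(s)
  x = 2: RHS = 3, y in [5, 6]  -> 2 point(s)
  x = 4: RHS = 9, y in [3, 8]  -> 2 point(s)
  x = 5: RHS = 1, y in [1, 10]  -> 2 point(s)
  x = 6: RHS = 1, y in [1, 10]  -> 2 point(s)
  x = 7: RHS = 4, y in [2, 9]  -> 2 point(s)
  x = 8: RHS = 5, y in [4, 7]  -> 2 point(s)
  x = 10: RHS = 3, y in [5, 6]  -> 2 point(s)
Affine points: 16. Add the point at infinity: total = 17.

#E(F_11) = 17


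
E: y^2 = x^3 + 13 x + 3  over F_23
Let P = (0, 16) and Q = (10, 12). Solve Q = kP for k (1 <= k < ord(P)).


Enumerate multiples of P until we hit Q = (10, 12):
  1P = (0, 16)
  2P = (16, 12)
  3P = (20, 12)
  4P = (15, 10)
  5P = (10, 11)
  6P = (19, 5)
  7P = (13, 0)
  8P = (19, 18)
  9P = (10, 12)
Match found at i = 9.

k = 9


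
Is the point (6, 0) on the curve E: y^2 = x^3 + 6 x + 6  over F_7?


Check whether y^2 = x^3 + 6 x + 6 (mod 7) for (x, y) = (6, 0).
LHS: y^2 = 0^2 mod 7 = 0
RHS: x^3 + 6 x + 6 = 6^3 + 6*6 + 6 mod 7 = 6
LHS != RHS

No, not on the curve


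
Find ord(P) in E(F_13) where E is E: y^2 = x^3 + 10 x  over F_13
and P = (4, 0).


Compute successive multiples of P until we hit O:
  1P = (4, 0)
  2P = O

ord(P) = 2


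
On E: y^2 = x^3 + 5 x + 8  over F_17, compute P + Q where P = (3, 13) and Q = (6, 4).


P != Q, so use the chord formula.
s = (y2 - y1) / (x2 - x1) = (8) / (3) mod 17 = 14
x3 = s^2 - x1 - x2 mod 17 = 14^2 - 3 - 6 = 0
y3 = s (x1 - x3) - y1 mod 17 = 14 * (3 - 0) - 13 = 12

P + Q = (0, 12)


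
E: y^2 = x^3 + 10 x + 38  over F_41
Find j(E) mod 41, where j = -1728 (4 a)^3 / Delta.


Delta = -16(4 a^3 + 27 b^2) mod 41 = 8
-1728 * (4 a)^3 = -1728 * (4*10)^3 mod 41 = 6
j = 6 * 8^(-1) mod 41 = 11

j = 11 (mod 41)


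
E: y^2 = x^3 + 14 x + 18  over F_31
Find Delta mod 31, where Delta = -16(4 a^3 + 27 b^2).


4 a^3 + 27 b^2 = 4*14^3 + 27*18^2 = 10976 + 8748 = 19724
Delta = -16 * (19724) = -315584
Delta mod 31 = 27

Delta = 27 (mod 31)


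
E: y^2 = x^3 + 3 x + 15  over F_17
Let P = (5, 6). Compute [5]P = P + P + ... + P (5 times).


k = 5 = 101_2 (binary, LSB first: 101)
Double-and-add from P = (5, 6):
  bit 0 = 1: acc = O + (5, 6) = (5, 6)
  bit 1 = 0: acc unchanged = (5, 6)
  bit 2 = 1: acc = (5, 6) + (3, 0) = (1, 6)

5P = (1, 6)


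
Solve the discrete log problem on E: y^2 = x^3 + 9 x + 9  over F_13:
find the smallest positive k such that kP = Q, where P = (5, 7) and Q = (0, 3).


Enumerate multiples of P until we hit Q = (0, 3):
  1P = (5, 7)
  2P = (0, 10)
  3P = (12, 5)
  4P = (12, 8)
  5P = (0, 3)
Match found at i = 5.

k = 5


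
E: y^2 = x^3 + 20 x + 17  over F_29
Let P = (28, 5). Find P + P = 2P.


Doubling: s = (3 x1^2 + a) / (2 y1)
s = (3*28^2 + 20) / (2*5) mod 29 = 11
x3 = s^2 - 2 x1 mod 29 = 11^2 - 2*28 = 7
y3 = s (x1 - x3) - y1 mod 29 = 11 * (28 - 7) - 5 = 23

2P = (7, 23)


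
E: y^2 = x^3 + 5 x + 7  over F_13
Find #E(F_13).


For each x in F_13, count y with y^2 = x^3 + 5 x + 7 mod 13:
  x = 1: RHS = 0, y in [0]  -> 1 point(s)
  x = 2: RHS = 12, y in [5, 8]  -> 2 point(s)
  x = 3: RHS = 10, y in [6, 7]  -> 2 point(s)
  x = 4: RHS = 0, y in [0]  -> 1 point(s)
  x = 5: RHS = 1, y in [1, 12]  -> 2 point(s)
  x = 8: RHS = 0, y in [0]  -> 1 point(s)
  x = 9: RHS = 1, y in [1, 12]  -> 2 point(s)
  x = 10: RHS = 4, y in [2, 11]  -> 2 point(s)
  x = 12: RHS = 1, y in [1, 12]  -> 2 point(s)
Affine points: 15. Add the point at infinity: total = 16.

#E(F_13) = 16


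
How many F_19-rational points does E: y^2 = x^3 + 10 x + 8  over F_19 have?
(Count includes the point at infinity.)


For each x in F_19, count y with y^2 = x^3 + 10 x + 8 mod 19:
  x = 1: RHS = 0, y in [0]  -> 1 point(s)
  x = 2: RHS = 17, y in [6, 13]  -> 2 point(s)
  x = 4: RHS = 17, y in [6, 13]  -> 2 point(s)
  x = 8: RHS = 11, y in [7, 12]  -> 2 point(s)
  x = 10: RHS = 6, y in [5, 14]  -> 2 point(s)
  x = 11: RHS = 5, y in [9, 10]  -> 2 point(s)
  x = 13: RHS = 17, y in [6, 13]  -> 2 point(s)
  x = 14: RHS = 4, y in [2, 17]  -> 2 point(s)
  x = 18: RHS = 16, y in [4, 15]  -> 2 point(s)
Affine points: 17. Add the point at infinity: total = 18.

#E(F_19) = 18


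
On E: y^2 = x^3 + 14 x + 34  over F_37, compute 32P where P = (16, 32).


k = 32 = 100000_2 (binary, LSB first: 000001)
Double-and-add from P = (16, 32):
  bit 0 = 0: acc unchanged = O
  bit 1 = 0: acc unchanged = O
  bit 2 = 0: acc unchanged = O
  bit 3 = 0: acc unchanged = O
  bit 4 = 0: acc unchanged = O
  bit 5 = 1: acc = O + (33, 5) = (33, 5)

32P = (33, 5)


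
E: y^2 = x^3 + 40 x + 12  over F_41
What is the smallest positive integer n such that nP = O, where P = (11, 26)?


Compute successive multiples of P until we hit O:
  1P = (11, 26)
  2P = (15, 25)
  3P = (33, 0)
  4P = (15, 16)
  5P = (11, 15)
  6P = O

ord(P) = 6


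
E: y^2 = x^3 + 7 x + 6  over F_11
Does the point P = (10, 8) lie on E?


Check whether y^2 = x^3 + 7 x + 6 (mod 11) for (x, y) = (10, 8).
LHS: y^2 = 8^2 mod 11 = 9
RHS: x^3 + 7 x + 6 = 10^3 + 7*10 + 6 mod 11 = 9
LHS = RHS

Yes, on the curve


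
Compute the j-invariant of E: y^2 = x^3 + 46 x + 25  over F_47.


Delta = -16(4 a^3 + 27 b^2) mod 47 = 32
-1728 * (4 a)^3 = -1728 * (4*46)^3 mod 47 = 1
j = 1 * 32^(-1) mod 47 = 25

j = 25 (mod 47)


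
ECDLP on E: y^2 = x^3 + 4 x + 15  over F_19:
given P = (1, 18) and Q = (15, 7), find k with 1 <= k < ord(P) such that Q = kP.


Enumerate multiples of P until we hit Q = (15, 7):
  1P = (1, 18)
  2P = (15, 12)
  3P = (9, 18)
  4P = (9, 1)
  5P = (15, 7)
Match found at i = 5.

k = 5


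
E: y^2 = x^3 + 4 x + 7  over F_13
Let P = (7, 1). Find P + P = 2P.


Doubling: s = (3 x1^2 + a) / (2 y1)
s = (3*7^2 + 4) / (2*1) mod 13 = 4
x3 = s^2 - 2 x1 mod 13 = 4^2 - 2*7 = 2
y3 = s (x1 - x3) - y1 mod 13 = 4 * (7 - 2) - 1 = 6

2P = (2, 6)


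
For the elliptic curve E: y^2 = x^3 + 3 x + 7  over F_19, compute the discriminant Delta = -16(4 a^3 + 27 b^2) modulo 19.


4 a^3 + 27 b^2 = 4*3^3 + 27*7^2 = 108 + 1323 = 1431
Delta = -16 * (1431) = -22896
Delta mod 19 = 18

Delta = 18 (mod 19)


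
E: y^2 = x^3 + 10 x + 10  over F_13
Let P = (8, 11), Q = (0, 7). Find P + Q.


P != Q, so use the chord formula.
s = (y2 - y1) / (x2 - x1) = (9) / (5) mod 13 = 7
x3 = s^2 - x1 - x2 mod 13 = 7^2 - 8 - 0 = 2
y3 = s (x1 - x3) - y1 mod 13 = 7 * (8 - 2) - 11 = 5

P + Q = (2, 5)


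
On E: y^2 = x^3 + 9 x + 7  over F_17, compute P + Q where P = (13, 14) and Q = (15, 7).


P != Q, so use the chord formula.
s = (y2 - y1) / (x2 - x1) = (10) / (2) mod 17 = 5
x3 = s^2 - x1 - x2 mod 17 = 5^2 - 13 - 15 = 14
y3 = s (x1 - x3) - y1 mod 17 = 5 * (13 - 14) - 14 = 15

P + Q = (14, 15)


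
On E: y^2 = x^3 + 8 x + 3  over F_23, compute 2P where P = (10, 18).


Doubling: s = (3 x1^2 + a) / (2 y1)
s = (3*10^2 + 8) / (2*18) mod 23 = 6
x3 = s^2 - 2 x1 mod 23 = 6^2 - 2*10 = 16
y3 = s (x1 - x3) - y1 mod 23 = 6 * (10 - 16) - 18 = 15

2P = (16, 15)


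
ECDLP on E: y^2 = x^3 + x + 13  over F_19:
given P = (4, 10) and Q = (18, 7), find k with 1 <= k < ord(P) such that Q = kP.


Enumerate multiples of P until we hit Q = (18, 7):
  1P = (4, 10)
  2P = (18, 7)
Match found at i = 2.

k = 2


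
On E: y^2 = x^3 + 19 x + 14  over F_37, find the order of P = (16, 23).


Compute successive multiples of P until we hit O:
  1P = (16, 23)
  2P = (14, 8)
  3P = (17, 25)
  4P = (8, 30)
  5P = (34, 2)
  6P = (12, 34)
  7P = (5, 30)
  8P = (32, 4)
  ... (continuing to 40P)
  40P = O

ord(P) = 40


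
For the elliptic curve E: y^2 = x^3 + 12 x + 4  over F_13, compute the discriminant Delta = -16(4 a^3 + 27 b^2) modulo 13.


4 a^3 + 27 b^2 = 4*12^3 + 27*4^2 = 6912 + 432 = 7344
Delta = -16 * (7344) = -117504
Delta mod 13 = 3

Delta = 3 (mod 13)


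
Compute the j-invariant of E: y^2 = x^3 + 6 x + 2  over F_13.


Delta = -16(4 a^3 + 27 b^2) mod 13 = 9
-1728 * (4 a)^3 = -1728 * (4*6)^3 mod 13 = 5
j = 5 * 9^(-1) mod 13 = 2

j = 2 (mod 13)


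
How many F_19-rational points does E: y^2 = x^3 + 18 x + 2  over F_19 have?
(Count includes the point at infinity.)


For each x in F_19, count y with y^2 = x^3 + 18 x + 2 mod 19:
  x = 3: RHS = 7, y in [8, 11]  -> 2 point(s)
  x = 4: RHS = 5, y in [9, 10]  -> 2 point(s)
  x = 9: RHS = 0, y in [0]  -> 1 point(s)
  x = 10: RHS = 4, y in [2, 17]  -> 2 point(s)
  x = 11: RHS = 11, y in [7, 12]  -> 2 point(s)
  x = 13: RHS = 1, y in [1, 18]  -> 2 point(s)
  x = 16: RHS = 16, y in [4, 15]  -> 2 point(s)
Affine points: 13. Add the point at infinity: total = 14.

#E(F_19) = 14


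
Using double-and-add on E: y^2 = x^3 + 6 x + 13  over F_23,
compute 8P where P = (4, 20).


k = 8 = 1000_2 (binary, LSB first: 0001)
Double-and-add from P = (4, 20):
  bit 0 = 0: acc unchanged = O
  bit 1 = 0: acc unchanged = O
  bit 2 = 0: acc unchanged = O
  bit 3 = 1: acc = O + (4, 3) = (4, 3)

8P = (4, 3)


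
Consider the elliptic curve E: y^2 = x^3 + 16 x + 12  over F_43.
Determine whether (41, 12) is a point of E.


Check whether y^2 = x^3 + 16 x + 12 (mod 43) for (x, y) = (41, 12).
LHS: y^2 = 12^2 mod 43 = 15
RHS: x^3 + 16 x + 12 = 41^3 + 16*41 + 12 mod 43 = 15
LHS = RHS

Yes, on the curve


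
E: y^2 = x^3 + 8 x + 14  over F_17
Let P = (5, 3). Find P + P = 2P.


Doubling: s = (3 x1^2 + a) / (2 y1)
s = (3*5^2 + 8) / (2*3) mod 17 = 11
x3 = s^2 - 2 x1 mod 17 = 11^2 - 2*5 = 9
y3 = s (x1 - x3) - y1 mod 17 = 11 * (5 - 9) - 3 = 4

2P = (9, 4)


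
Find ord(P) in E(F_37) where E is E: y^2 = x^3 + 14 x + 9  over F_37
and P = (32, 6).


Compute successive multiples of P until we hit O:
  1P = (32, 6)
  2P = (0, 34)
  3P = (26, 35)
  4P = (26, 2)
  5P = (0, 3)
  6P = (32, 31)
  7P = O

ord(P) = 7


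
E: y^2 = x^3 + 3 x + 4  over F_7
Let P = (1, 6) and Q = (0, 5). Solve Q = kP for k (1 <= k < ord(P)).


Enumerate multiples of P until we hit Q = (0, 5):
  1P = (1, 6)
  2P = (0, 5)
Match found at i = 2.

k = 2


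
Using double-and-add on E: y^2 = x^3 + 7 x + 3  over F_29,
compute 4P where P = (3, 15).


k = 4 = 100_2 (binary, LSB first: 001)
Double-and-add from P = (3, 15):
  bit 0 = 0: acc unchanged = O
  bit 1 = 0: acc unchanged = O
  bit 2 = 1: acc = O + (26, 10) = (26, 10)

4P = (26, 10)


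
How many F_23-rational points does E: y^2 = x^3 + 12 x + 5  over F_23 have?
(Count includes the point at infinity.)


For each x in F_23, count y with y^2 = x^3 + 12 x + 5 mod 23:
  x = 1: RHS = 18, y in [8, 15]  -> 2 point(s)
  x = 4: RHS = 2, y in [5, 18]  -> 2 point(s)
  x = 5: RHS = 6, y in [11, 12]  -> 2 point(s)
  x = 7: RHS = 18, y in [8, 15]  -> 2 point(s)
  x = 13: RHS = 12, y in [9, 14]  -> 2 point(s)
  x = 15: RHS = 18, y in [8, 15]  -> 2 point(s)
  x = 17: RHS = 16, y in [4, 19]  -> 2 point(s)
  x = 18: RHS = 4, y in [2, 21]  -> 2 point(s)
  x = 19: RHS = 8, y in [10, 13]  -> 2 point(s)
Affine points: 18. Add the point at infinity: total = 19.

#E(F_23) = 19


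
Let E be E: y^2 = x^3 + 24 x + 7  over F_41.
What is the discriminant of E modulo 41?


4 a^3 + 27 b^2 = 4*24^3 + 27*7^2 = 55296 + 1323 = 56619
Delta = -16 * (56619) = -905904
Delta mod 41 = 32

Delta = 32 (mod 41)


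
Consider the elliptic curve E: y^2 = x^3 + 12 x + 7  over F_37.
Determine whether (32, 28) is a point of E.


Check whether y^2 = x^3 + 12 x + 7 (mod 37) for (x, y) = (32, 28).
LHS: y^2 = 28^2 mod 37 = 7
RHS: x^3 + 12 x + 7 = 32^3 + 12*32 + 7 mod 37 = 7
LHS = RHS

Yes, on the curve


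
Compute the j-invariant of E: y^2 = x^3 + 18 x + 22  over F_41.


Delta = -16(4 a^3 + 27 b^2) mod 41 = 28
-1728 * (4 a)^3 = -1728 * (4*18)^3 mod 41 = 14
j = 14 * 28^(-1) mod 41 = 21

j = 21 (mod 41)


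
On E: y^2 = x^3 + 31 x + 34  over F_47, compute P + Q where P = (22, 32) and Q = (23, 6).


P != Q, so use the chord formula.
s = (y2 - y1) / (x2 - x1) = (21) / (1) mod 47 = 21
x3 = s^2 - x1 - x2 mod 47 = 21^2 - 22 - 23 = 20
y3 = s (x1 - x3) - y1 mod 47 = 21 * (22 - 20) - 32 = 10

P + Q = (20, 10)


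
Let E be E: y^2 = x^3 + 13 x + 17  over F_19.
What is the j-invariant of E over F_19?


Delta = -16(4 a^3 + 27 b^2) mod 19 = 12
-1728 * (4 a)^3 = -1728 * (4*13)^3 mod 19 = 8
j = 8 * 12^(-1) mod 19 = 7

j = 7 (mod 19)


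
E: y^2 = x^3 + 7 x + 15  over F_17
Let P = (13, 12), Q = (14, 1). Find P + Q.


P != Q, so use the chord formula.
s = (y2 - y1) / (x2 - x1) = (6) / (1) mod 17 = 6
x3 = s^2 - x1 - x2 mod 17 = 6^2 - 13 - 14 = 9
y3 = s (x1 - x3) - y1 mod 17 = 6 * (13 - 9) - 12 = 12

P + Q = (9, 12)


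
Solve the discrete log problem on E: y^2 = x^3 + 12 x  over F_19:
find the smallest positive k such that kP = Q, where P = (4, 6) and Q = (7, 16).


Enumerate multiples of P until we hit Q = (7, 16):
  1P = (4, 6)
  2P = (17, 5)
  3P = (7, 3)
  4P = (9, 18)
  5P = (11, 0)
  6P = (9, 1)
  7P = (7, 16)
Match found at i = 7.

k = 7


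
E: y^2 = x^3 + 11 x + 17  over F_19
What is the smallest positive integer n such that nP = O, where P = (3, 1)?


Compute successive multiples of P until we hit O:
  1P = (3, 1)
  2P = (13, 18)
  3P = (0, 6)
  4P = (4, 7)
  5P = (10, 14)
  6P = (11, 14)
  7P = (2, 3)
  8P = (18, 10)
  ... (continuing to 28P)
  28P = O

ord(P) = 28


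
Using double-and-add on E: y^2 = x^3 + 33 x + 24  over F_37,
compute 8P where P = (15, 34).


k = 8 = 1000_2 (binary, LSB first: 0001)
Double-and-add from P = (15, 34):
  bit 0 = 0: acc unchanged = O
  bit 1 = 0: acc unchanged = O
  bit 2 = 0: acc unchanged = O
  bit 3 = 1: acc = O + (20, 27) = (20, 27)

8P = (20, 27)


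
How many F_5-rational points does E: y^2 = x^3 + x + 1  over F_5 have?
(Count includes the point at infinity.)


For each x in F_5, count y with y^2 = x^3 + 1 x + 1 mod 5:
  x = 0: RHS = 1, y in [1, 4]  -> 2 point(s)
  x = 2: RHS = 1, y in [1, 4]  -> 2 point(s)
  x = 3: RHS = 1, y in [1, 4]  -> 2 point(s)
  x = 4: RHS = 4, y in [2, 3]  -> 2 point(s)
Affine points: 8. Add the point at infinity: total = 9.

#E(F_5) = 9


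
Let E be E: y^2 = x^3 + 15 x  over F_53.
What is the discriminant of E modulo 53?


4 a^3 + 27 b^2 = 4*15^3 + 27*0^2 = 13500 + 0 = 13500
Delta = -16 * (13500) = -216000
Delta mod 53 = 28

Delta = 28 (mod 53)


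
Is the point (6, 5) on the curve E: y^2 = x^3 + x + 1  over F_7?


Check whether y^2 = x^3 + 1 x + 1 (mod 7) for (x, y) = (6, 5).
LHS: y^2 = 5^2 mod 7 = 4
RHS: x^3 + 1 x + 1 = 6^3 + 1*6 + 1 mod 7 = 6
LHS != RHS

No, not on the curve


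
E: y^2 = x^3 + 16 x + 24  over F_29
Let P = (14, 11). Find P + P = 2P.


Doubling: s = (3 x1^2 + a) / (2 y1)
s = (3*14^2 + 16) / (2*11) mod 29 = 9
x3 = s^2 - 2 x1 mod 29 = 9^2 - 2*14 = 24
y3 = s (x1 - x3) - y1 mod 29 = 9 * (14 - 24) - 11 = 15

2P = (24, 15)


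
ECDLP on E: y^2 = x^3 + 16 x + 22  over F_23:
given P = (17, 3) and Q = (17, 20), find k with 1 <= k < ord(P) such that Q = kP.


Enumerate multiples of P until we hit Q = (17, 20):
  1P = (17, 3)
  2P = (20, 4)
  3P = (4, 9)
  4P = (18, 1)
  5P = (15, 16)
  6P = (16, 2)
  7P = (14, 0)
  8P = (16, 21)
  9P = (15, 7)
  10P = (18, 22)
  11P = (4, 14)
  12P = (20, 19)
  13P = (17, 20)
Match found at i = 13.

k = 13


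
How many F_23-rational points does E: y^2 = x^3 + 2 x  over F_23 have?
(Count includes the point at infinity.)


For each x in F_23, count y with y^2 = x^3 + 2 x + 0 mod 23:
  x = 0: RHS = 0, y in [0]  -> 1 point(s)
  x = 1: RHS = 3, y in [7, 16]  -> 2 point(s)
  x = 2: RHS = 12, y in [9, 14]  -> 2 point(s)
  x = 4: RHS = 3, y in [7, 16]  -> 2 point(s)
  x = 7: RHS = 12, y in [9, 14]  -> 2 point(s)
  x = 10: RHS = 8, y in [10, 13]  -> 2 point(s)
  x = 12: RHS = 4, y in [2, 21]  -> 2 point(s)
  x = 14: RHS = 12, y in [9, 14]  -> 2 point(s)
  x = 15: RHS = 1, y in [1, 22]  -> 2 point(s)
  x = 17: RHS = 2, y in [5, 18]  -> 2 point(s)
  x = 18: RHS = 3, y in [7, 16]  -> 2 point(s)
  x = 20: RHS = 13, y in [6, 17]  -> 2 point(s)
Affine points: 23. Add the point at infinity: total = 24.

#E(F_23) = 24


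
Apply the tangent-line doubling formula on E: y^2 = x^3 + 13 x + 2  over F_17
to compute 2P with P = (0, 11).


Doubling: s = (3 x1^2 + a) / (2 y1)
s = (3*0^2 + 13) / (2*11) mod 17 = 6
x3 = s^2 - 2 x1 mod 17 = 6^2 - 2*0 = 2
y3 = s (x1 - x3) - y1 mod 17 = 6 * (0 - 2) - 11 = 11

2P = (2, 11)


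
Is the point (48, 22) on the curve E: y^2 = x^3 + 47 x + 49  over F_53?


Check whether y^2 = x^3 + 47 x + 49 (mod 53) for (x, y) = (48, 22).
LHS: y^2 = 22^2 mod 53 = 7
RHS: x^3 + 47 x + 49 = 48^3 + 47*48 + 49 mod 53 = 7
LHS = RHS

Yes, on the curve


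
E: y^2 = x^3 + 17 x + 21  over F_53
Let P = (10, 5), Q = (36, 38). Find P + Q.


P != Q, so use the chord formula.
s = (y2 - y1) / (x2 - x1) = (33) / (26) mod 53 = 40
x3 = s^2 - x1 - x2 mod 53 = 40^2 - 10 - 36 = 17
y3 = s (x1 - x3) - y1 mod 53 = 40 * (10 - 17) - 5 = 33

P + Q = (17, 33)


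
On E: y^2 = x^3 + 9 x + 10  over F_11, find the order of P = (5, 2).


Compute successive multiples of P until we hit O:
  1P = (5, 2)
  2P = (2, 6)
  3P = (7, 8)
  4P = (8, 0)
  5P = (7, 3)
  6P = (2, 5)
  7P = (5, 9)
  8P = O

ord(P) = 8


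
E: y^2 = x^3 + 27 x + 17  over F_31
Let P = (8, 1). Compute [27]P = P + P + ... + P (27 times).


k = 27 = 11011_2 (binary, LSB first: 11011)
Double-and-add from P = (8, 1):
  bit 0 = 1: acc = O + (8, 1) = (8, 1)
  bit 1 = 1: acc = (8, 1) + (16, 22) = (26, 6)
  bit 2 = 0: acc unchanged = (26, 6)
  bit 3 = 1: acc = (26, 6) + (3, 30) = (11, 8)
  bit 4 = 1: acc = (11, 8) + (10, 4) = (26, 25)

27P = (26, 25)


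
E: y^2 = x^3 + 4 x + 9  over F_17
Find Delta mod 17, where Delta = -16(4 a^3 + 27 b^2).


4 a^3 + 27 b^2 = 4*4^3 + 27*9^2 = 256 + 2187 = 2443
Delta = -16 * (2443) = -39088
Delta mod 17 = 12

Delta = 12 (mod 17)


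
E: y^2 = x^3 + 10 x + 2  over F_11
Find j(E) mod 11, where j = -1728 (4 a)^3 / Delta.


Delta = -16(4 a^3 + 27 b^2) mod 11 = 8
-1728 * (4 a)^3 = -1728 * (4*10)^3 mod 11 = 9
j = 9 * 8^(-1) mod 11 = 8

j = 8 (mod 11)


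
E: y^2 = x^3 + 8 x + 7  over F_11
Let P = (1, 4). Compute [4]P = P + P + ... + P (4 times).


k = 4 = 100_2 (binary, LSB first: 001)
Double-and-add from P = (1, 4):
  bit 0 = 0: acc unchanged = O
  bit 1 = 0: acc unchanged = O
  bit 2 = 1: acc = O + (2, 3) = (2, 3)

4P = (2, 3)


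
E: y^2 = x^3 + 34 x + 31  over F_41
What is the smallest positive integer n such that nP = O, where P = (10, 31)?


Compute successive multiples of P until we hit O:
  1P = (10, 31)
  2P = (1, 36)
  3P = (5, 30)
  4P = (8, 35)
  5P = (27, 3)
  6P = (27, 38)
  7P = (8, 6)
  8P = (5, 11)
  ... (continuing to 11P)
  11P = O

ord(P) = 11


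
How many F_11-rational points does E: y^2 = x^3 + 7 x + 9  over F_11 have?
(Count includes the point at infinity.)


For each x in F_11, count y with y^2 = x^3 + 7 x + 9 mod 11:
  x = 0: RHS = 9, y in [3, 8]  -> 2 point(s)
  x = 2: RHS = 9, y in [3, 8]  -> 2 point(s)
  x = 5: RHS = 4, y in [2, 9]  -> 2 point(s)
  x = 6: RHS = 3, y in [5, 6]  -> 2 point(s)
  x = 7: RHS = 5, y in [4, 7]  -> 2 point(s)
  x = 8: RHS = 5, y in [4, 7]  -> 2 point(s)
  x = 9: RHS = 9, y in [3, 8]  -> 2 point(s)
  x = 10: RHS = 1, y in [1, 10]  -> 2 point(s)
Affine points: 16. Add the point at infinity: total = 17.

#E(F_11) = 17


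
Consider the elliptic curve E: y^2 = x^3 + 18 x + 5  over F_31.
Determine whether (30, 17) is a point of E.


Check whether y^2 = x^3 + 18 x + 5 (mod 31) for (x, y) = (30, 17).
LHS: y^2 = 17^2 mod 31 = 10
RHS: x^3 + 18 x + 5 = 30^3 + 18*30 + 5 mod 31 = 17
LHS != RHS

No, not on the curve


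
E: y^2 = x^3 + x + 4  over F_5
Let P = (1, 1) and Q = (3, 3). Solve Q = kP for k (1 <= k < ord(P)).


Enumerate multiples of P until we hit Q = (3, 3):
  1P = (1, 1)
  2P = (2, 2)
  3P = (3, 2)
  4P = (0, 2)
  5P = (0, 3)
  6P = (3, 3)
Match found at i = 6.

k = 6


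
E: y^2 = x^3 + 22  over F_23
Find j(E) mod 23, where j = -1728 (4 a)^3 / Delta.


Delta = -16(4 a^3 + 27 b^2) mod 23 = 5
-1728 * (4 a)^3 = -1728 * (4*0)^3 mod 23 = 0
j = 0 * 5^(-1) mod 23 = 0

j = 0 (mod 23)


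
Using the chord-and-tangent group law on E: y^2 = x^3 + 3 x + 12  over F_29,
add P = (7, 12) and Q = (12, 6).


P != Q, so use the chord formula.
s = (y2 - y1) / (x2 - x1) = (23) / (5) mod 29 = 22
x3 = s^2 - x1 - x2 mod 29 = 22^2 - 7 - 12 = 1
y3 = s (x1 - x3) - y1 mod 29 = 22 * (7 - 1) - 12 = 4

P + Q = (1, 4)


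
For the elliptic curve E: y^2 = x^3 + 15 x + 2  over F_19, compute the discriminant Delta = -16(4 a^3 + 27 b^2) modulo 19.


4 a^3 + 27 b^2 = 4*15^3 + 27*2^2 = 13500 + 108 = 13608
Delta = -16 * (13608) = -217728
Delta mod 19 = 12

Delta = 12 (mod 19)


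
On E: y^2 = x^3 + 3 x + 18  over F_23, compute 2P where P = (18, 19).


Doubling: s = (3 x1^2 + a) / (2 y1)
s = (3*18^2 + 3) / (2*19) mod 23 = 19
x3 = s^2 - 2 x1 mod 23 = 19^2 - 2*18 = 3
y3 = s (x1 - x3) - y1 mod 23 = 19 * (18 - 3) - 19 = 13

2P = (3, 13)


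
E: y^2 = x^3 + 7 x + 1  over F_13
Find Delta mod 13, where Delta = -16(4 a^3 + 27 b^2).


4 a^3 + 27 b^2 = 4*7^3 + 27*1^2 = 1372 + 27 = 1399
Delta = -16 * (1399) = -22384
Delta mod 13 = 2

Delta = 2 (mod 13)


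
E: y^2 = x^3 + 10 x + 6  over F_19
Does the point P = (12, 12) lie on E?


Check whether y^2 = x^3 + 10 x + 6 (mod 19) for (x, y) = (12, 12).
LHS: y^2 = 12^2 mod 19 = 11
RHS: x^3 + 10 x + 6 = 12^3 + 10*12 + 6 mod 19 = 11
LHS = RHS

Yes, on the curve


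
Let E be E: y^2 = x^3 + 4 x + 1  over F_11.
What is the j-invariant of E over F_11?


Delta = -16(4 a^3 + 27 b^2) mod 11 = 4
-1728 * (4 a)^3 = -1728 * (4*4)^3 mod 11 = 7
j = 7 * 4^(-1) mod 11 = 10

j = 10 (mod 11)


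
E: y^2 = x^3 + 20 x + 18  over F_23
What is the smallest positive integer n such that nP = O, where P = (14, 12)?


Compute successive multiples of P until we hit O:
  1P = (14, 12)
  2P = (3, 6)
  3P = (12, 10)
  4P = (21, 4)
  5P = (17, 21)
  6P = (1, 4)
  7P = (16, 8)
  8P = (20, 0)
  ... (continuing to 16P)
  16P = O

ord(P) = 16


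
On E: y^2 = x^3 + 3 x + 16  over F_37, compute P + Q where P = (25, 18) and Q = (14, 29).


P != Q, so use the chord formula.
s = (y2 - y1) / (x2 - x1) = (11) / (26) mod 37 = 36
x3 = s^2 - x1 - x2 mod 37 = 36^2 - 25 - 14 = 36
y3 = s (x1 - x3) - y1 mod 37 = 36 * (25 - 36) - 18 = 30

P + Q = (36, 30)


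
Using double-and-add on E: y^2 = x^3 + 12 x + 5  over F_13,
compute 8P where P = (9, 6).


k = 8 = 1000_2 (binary, LSB first: 0001)
Double-and-add from P = (9, 6):
  bit 0 = 0: acc unchanged = O
  bit 1 = 0: acc unchanged = O
  bit 2 = 0: acc unchanged = O
  bit 3 = 1: acc = O + (7, 9) = (7, 9)

8P = (7, 9)


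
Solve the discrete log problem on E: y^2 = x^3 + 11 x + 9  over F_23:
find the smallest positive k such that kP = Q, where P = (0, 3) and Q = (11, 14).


Enumerate multiples of P until we hit Q = (11, 14):
  1P = (0, 3)
  2P = (4, 5)
  3P = (2, 19)
  4P = (16, 7)
  5P = (20, 15)
  6P = (19, 4)
  7P = (17, 7)
  8P = (9, 3)
  9P = (14, 20)
  10P = (12, 12)
  11P = (13, 16)
  12P = (11, 9)
  13P = (18, 6)
  14P = (21, 5)
  15P = (3, 0)
  16P = (21, 18)
  17P = (18, 17)
  18P = (11, 14)
Match found at i = 18.

k = 18


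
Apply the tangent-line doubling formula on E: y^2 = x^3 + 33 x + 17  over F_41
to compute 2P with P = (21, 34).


Doubling: s = (3 x1^2 + a) / (2 y1)
s = (3*21^2 + 33) / (2*34) mod 41 = 32
x3 = s^2 - 2 x1 mod 41 = 32^2 - 2*21 = 39
y3 = s (x1 - x3) - y1 mod 41 = 32 * (21 - 39) - 34 = 5

2P = (39, 5)


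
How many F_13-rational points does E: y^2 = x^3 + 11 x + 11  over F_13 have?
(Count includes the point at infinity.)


For each x in F_13, count y with y^2 = x^3 + 11 x + 11 mod 13:
  x = 1: RHS = 10, y in [6, 7]  -> 2 point(s)
  x = 5: RHS = 9, y in [3, 10]  -> 2 point(s)
  x = 8: RHS = 0, y in [0]  -> 1 point(s)
  x = 10: RHS = 3, y in [4, 9]  -> 2 point(s)
  x = 12: RHS = 12, y in [5, 8]  -> 2 point(s)
Affine points: 9. Add the point at infinity: total = 10.

#E(F_13) = 10


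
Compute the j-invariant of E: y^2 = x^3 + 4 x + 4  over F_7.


Delta = -16(4 a^3 + 27 b^2) mod 7 = 3
-1728 * (4 a)^3 = -1728 * (4*4)^3 mod 7 = 1
j = 1 * 3^(-1) mod 7 = 5

j = 5 (mod 7)


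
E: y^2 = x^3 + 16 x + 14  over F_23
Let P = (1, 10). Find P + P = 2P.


Doubling: s = (3 x1^2 + a) / (2 y1)
s = (3*1^2 + 16) / (2*10) mod 23 = 9
x3 = s^2 - 2 x1 mod 23 = 9^2 - 2*1 = 10
y3 = s (x1 - x3) - y1 mod 23 = 9 * (1 - 10) - 10 = 1

2P = (10, 1)


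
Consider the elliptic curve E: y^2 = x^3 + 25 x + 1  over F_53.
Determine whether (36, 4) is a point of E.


Check whether y^2 = x^3 + 25 x + 1 (mod 53) for (x, y) = (36, 4).
LHS: y^2 = 4^2 mod 53 = 16
RHS: x^3 + 25 x + 1 = 36^3 + 25*36 + 1 mod 53 = 16
LHS = RHS

Yes, on the curve


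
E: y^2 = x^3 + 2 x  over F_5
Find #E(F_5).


For each x in F_5, count y with y^2 = x^3 + 2 x + 0 mod 5:
  x = 0: RHS = 0, y in [0]  -> 1 point(s)
Affine points: 1. Add the point at infinity: total = 2.

#E(F_5) = 2


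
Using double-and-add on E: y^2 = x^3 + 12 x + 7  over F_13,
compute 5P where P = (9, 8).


k = 5 = 101_2 (binary, LSB first: 101)
Double-and-add from P = (9, 8):
  bit 0 = 1: acc = O + (9, 8) = (9, 8)
  bit 1 = 0: acc unchanged = (9, 8)
  bit 2 = 1: acc = (9, 8) + (6, 10) = (10, 10)

5P = (10, 10)


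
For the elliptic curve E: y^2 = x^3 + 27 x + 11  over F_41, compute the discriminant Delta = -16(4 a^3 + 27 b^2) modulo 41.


4 a^3 + 27 b^2 = 4*27^3 + 27*11^2 = 78732 + 3267 = 81999
Delta = -16 * (81999) = -1311984
Delta mod 41 = 16

Delta = 16 (mod 41)


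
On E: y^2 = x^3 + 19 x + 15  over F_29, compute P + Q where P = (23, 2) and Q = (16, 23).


P != Q, so use the chord formula.
s = (y2 - y1) / (x2 - x1) = (21) / (22) mod 29 = 26
x3 = s^2 - x1 - x2 mod 29 = 26^2 - 23 - 16 = 28
y3 = s (x1 - x3) - y1 mod 29 = 26 * (23 - 28) - 2 = 13

P + Q = (28, 13)


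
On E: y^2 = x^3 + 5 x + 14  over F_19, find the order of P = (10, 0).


Compute successive multiples of P until we hit O:
  1P = (10, 0)
  2P = O

ord(P) = 2


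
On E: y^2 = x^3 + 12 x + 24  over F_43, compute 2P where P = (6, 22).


Doubling: s = (3 x1^2 + a) / (2 y1)
s = (3*6^2 + 12) / (2*22) mod 43 = 34
x3 = s^2 - 2 x1 mod 43 = 34^2 - 2*6 = 26
y3 = s (x1 - x3) - y1 mod 43 = 34 * (6 - 26) - 22 = 29

2P = (26, 29)


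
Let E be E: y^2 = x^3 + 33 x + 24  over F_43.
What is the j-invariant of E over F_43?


Delta = -16(4 a^3 + 27 b^2) mod 43 = 25
-1728 * (4 a)^3 = -1728 * (4*33)^3 mod 43 = 42
j = 42 * 25^(-1) mod 43 = 12

j = 12 (mod 43)


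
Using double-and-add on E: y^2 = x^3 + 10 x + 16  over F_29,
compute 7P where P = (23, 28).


k = 7 = 111_2 (binary, LSB first: 111)
Double-and-add from P = (23, 28):
  bit 0 = 1: acc = O + (23, 28) = (23, 28)
  bit 1 = 1: acc = (23, 28) + (13, 20) = (18, 5)
  bit 2 = 1: acc = (18, 5) + (8, 12) = (9, 9)

7P = (9, 9)


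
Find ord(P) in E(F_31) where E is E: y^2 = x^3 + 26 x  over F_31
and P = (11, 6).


Compute successive multiples of P until we hit O:
  1P = (11, 6)
  2P = (25, 0)
  3P = (11, 25)
  4P = O

ord(P) = 4


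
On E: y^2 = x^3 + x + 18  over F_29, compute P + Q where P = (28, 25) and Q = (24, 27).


P != Q, so use the chord formula.
s = (y2 - y1) / (x2 - x1) = (2) / (25) mod 29 = 14
x3 = s^2 - x1 - x2 mod 29 = 14^2 - 28 - 24 = 28
y3 = s (x1 - x3) - y1 mod 29 = 14 * (28 - 28) - 25 = 4

P + Q = (28, 4)


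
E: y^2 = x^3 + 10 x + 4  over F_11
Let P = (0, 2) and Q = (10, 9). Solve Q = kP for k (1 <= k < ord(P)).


Enumerate multiples of P until we hit Q = (10, 9):
  1P = (0, 2)
  2P = (9, 3)
  3P = (5, 6)
  4P = (4, 8)
  5P = (1, 2)
  6P = (10, 9)
Match found at i = 6.

k = 6


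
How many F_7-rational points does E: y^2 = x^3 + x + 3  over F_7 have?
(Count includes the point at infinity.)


For each x in F_7, count y with y^2 = x^3 + 1 x + 3 mod 7:
  x = 4: RHS = 1, y in [1, 6]  -> 2 point(s)
  x = 5: RHS = 0, y in [0]  -> 1 point(s)
  x = 6: RHS = 1, y in [1, 6]  -> 2 point(s)
Affine points: 5. Add the point at infinity: total = 6.

#E(F_7) = 6


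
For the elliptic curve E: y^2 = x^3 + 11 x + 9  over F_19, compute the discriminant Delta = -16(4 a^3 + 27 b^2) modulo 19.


4 a^3 + 27 b^2 = 4*11^3 + 27*9^2 = 5324 + 2187 = 7511
Delta = -16 * (7511) = -120176
Delta mod 19 = 18

Delta = 18 (mod 19)


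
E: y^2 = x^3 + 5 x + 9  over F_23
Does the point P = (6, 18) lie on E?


Check whether y^2 = x^3 + 5 x + 9 (mod 23) for (x, y) = (6, 18).
LHS: y^2 = 18^2 mod 23 = 2
RHS: x^3 + 5 x + 9 = 6^3 + 5*6 + 9 mod 23 = 2
LHS = RHS

Yes, on the curve


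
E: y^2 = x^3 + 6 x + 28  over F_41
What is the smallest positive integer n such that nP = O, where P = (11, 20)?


Compute successive multiples of P until we hit O:
  1P = (11, 20)
  2P = (19, 21)
  3P = (36, 23)
  4P = (40, 29)
  5P = (29, 14)
  6P = (33, 1)
  7P = (39, 34)
  8P = (22, 36)
  ... (continuing to 34P)
  34P = O

ord(P) = 34


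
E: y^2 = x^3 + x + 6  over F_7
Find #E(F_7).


For each x in F_7, count y with y^2 = x^3 + 1 x + 6 mod 7:
  x = 1: RHS = 1, y in [1, 6]  -> 2 point(s)
  x = 2: RHS = 2, y in [3, 4]  -> 2 point(s)
  x = 3: RHS = 1, y in [1, 6]  -> 2 point(s)
  x = 4: RHS = 4, y in [2, 5]  -> 2 point(s)
  x = 6: RHS = 4, y in [2, 5]  -> 2 point(s)
Affine points: 10. Add the point at infinity: total = 11.

#E(F_7) = 11


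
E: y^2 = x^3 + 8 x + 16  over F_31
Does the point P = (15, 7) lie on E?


Check whether y^2 = x^3 + 8 x + 16 (mod 31) for (x, y) = (15, 7).
LHS: y^2 = 7^2 mod 31 = 18
RHS: x^3 + 8 x + 16 = 15^3 + 8*15 + 16 mod 31 = 8
LHS != RHS

No, not on the curve


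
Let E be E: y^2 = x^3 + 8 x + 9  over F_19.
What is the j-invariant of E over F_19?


Delta = -16(4 a^3 + 27 b^2) mod 19 = 13
-1728 * (4 a)^3 = -1728 * (4*8)^3 mod 19 = 12
j = 12 * 13^(-1) mod 19 = 17

j = 17 (mod 19)


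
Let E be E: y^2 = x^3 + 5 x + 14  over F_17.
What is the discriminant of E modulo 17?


4 a^3 + 27 b^2 = 4*5^3 + 27*14^2 = 500 + 5292 = 5792
Delta = -16 * (5792) = -92672
Delta mod 17 = 12

Delta = 12 (mod 17)


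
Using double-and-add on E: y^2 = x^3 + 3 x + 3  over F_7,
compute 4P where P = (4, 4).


k = 4 = 100_2 (binary, LSB first: 001)
Double-and-add from P = (4, 4):
  bit 0 = 0: acc unchanged = O
  bit 1 = 0: acc unchanged = O
  bit 2 = 1: acc = O + (3, 2) = (3, 2)

4P = (3, 2)


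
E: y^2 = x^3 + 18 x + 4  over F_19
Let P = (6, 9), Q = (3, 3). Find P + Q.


P != Q, so use the chord formula.
s = (y2 - y1) / (x2 - x1) = (13) / (16) mod 19 = 2
x3 = s^2 - x1 - x2 mod 19 = 2^2 - 6 - 3 = 14
y3 = s (x1 - x3) - y1 mod 19 = 2 * (6 - 14) - 9 = 13

P + Q = (14, 13)


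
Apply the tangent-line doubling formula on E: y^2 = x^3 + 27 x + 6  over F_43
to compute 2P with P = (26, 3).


Doubling: s = (3 x1^2 + a) / (2 y1)
s = (3*26^2 + 27) / (2*3) mod 43 = 20
x3 = s^2 - 2 x1 mod 43 = 20^2 - 2*26 = 4
y3 = s (x1 - x3) - y1 mod 43 = 20 * (26 - 4) - 3 = 7

2P = (4, 7)


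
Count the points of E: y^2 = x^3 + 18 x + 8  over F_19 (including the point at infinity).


For each x in F_19, count y with y^2 = x^3 + 18 x + 8 mod 19:
  x = 4: RHS = 11, y in [7, 12]  -> 2 point(s)
  x = 6: RHS = 9, y in [3, 16]  -> 2 point(s)
  x = 9: RHS = 6, y in [5, 14]  -> 2 point(s)
  x = 11: RHS = 17, y in [6, 13]  -> 2 point(s)
  x = 13: RHS = 7, y in [8, 11]  -> 2 point(s)
  x = 15: RHS = 5, y in [9, 10]  -> 2 point(s)
Affine points: 12. Add the point at infinity: total = 13.

#E(F_19) = 13


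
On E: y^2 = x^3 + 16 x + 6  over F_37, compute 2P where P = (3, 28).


Doubling: s = (3 x1^2 + a) / (2 y1)
s = (3*3^2 + 16) / (2*28) mod 37 = 12
x3 = s^2 - 2 x1 mod 37 = 12^2 - 2*3 = 27
y3 = s (x1 - x3) - y1 mod 37 = 12 * (3 - 27) - 28 = 17

2P = (27, 17)


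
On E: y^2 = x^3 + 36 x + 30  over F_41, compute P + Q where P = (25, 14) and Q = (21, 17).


P != Q, so use the chord formula.
s = (y2 - y1) / (x2 - x1) = (3) / (37) mod 41 = 30
x3 = s^2 - x1 - x2 mod 41 = 30^2 - 25 - 21 = 34
y3 = s (x1 - x3) - y1 mod 41 = 30 * (25 - 34) - 14 = 3

P + Q = (34, 3)


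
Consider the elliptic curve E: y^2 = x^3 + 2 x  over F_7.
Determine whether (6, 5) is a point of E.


Check whether y^2 = x^3 + 2 x + 0 (mod 7) for (x, y) = (6, 5).
LHS: y^2 = 5^2 mod 7 = 4
RHS: x^3 + 2 x + 0 = 6^3 + 2*6 + 0 mod 7 = 4
LHS = RHS

Yes, on the curve


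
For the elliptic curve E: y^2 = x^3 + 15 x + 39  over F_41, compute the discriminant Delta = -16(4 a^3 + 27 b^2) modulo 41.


4 a^3 + 27 b^2 = 4*15^3 + 27*39^2 = 13500 + 41067 = 54567
Delta = -16 * (54567) = -873072
Delta mod 41 = 23

Delta = 23 (mod 41)


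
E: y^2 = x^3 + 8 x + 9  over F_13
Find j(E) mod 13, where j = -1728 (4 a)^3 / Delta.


Delta = -16(4 a^3 + 27 b^2) mod 13 = 9
-1728 * (4 a)^3 = -1728 * (4*8)^3 mod 13 = 8
j = 8 * 9^(-1) mod 13 = 11

j = 11 (mod 13)


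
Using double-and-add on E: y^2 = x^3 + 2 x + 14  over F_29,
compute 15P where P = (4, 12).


k = 15 = 1111_2 (binary, LSB first: 1111)
Double-and-add from P = (4, 12):
  bit 0 = 1: acc = O + (4, 12) = (4, 12)
  bit 1 = 1: acc = (4, 12) + (5, 27) = (13, 27)
  bit 2 = 1: acc = (13, 27) + (18, 13) = (7, 20)
  bit 3 = 1: acc = (7, 20) + (9, 23) = (8, 22)

15P = (8, 22)


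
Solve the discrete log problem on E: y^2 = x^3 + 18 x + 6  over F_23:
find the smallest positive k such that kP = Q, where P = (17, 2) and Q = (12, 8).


Enumerate multiples of P until we hit Q = (12, 8):
  1P = (17, 2)
  2P = (21, 10)
  3P = (12, 8)
Match found at i = 3.

k = 3


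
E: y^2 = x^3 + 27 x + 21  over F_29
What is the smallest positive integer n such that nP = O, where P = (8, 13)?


Compute successive multiples of P until we hit O:
  1P = (8, 13)
  2P = (6, 15)
  3P = (16, 24)
  4P = (1, 22)
  5P = (11, 24)
  6P = (17, 12)
  7P = (28, 15)
  8P = (2, 5)
  ... (continuing to 32P)
  32P = O

ord(P) = 32


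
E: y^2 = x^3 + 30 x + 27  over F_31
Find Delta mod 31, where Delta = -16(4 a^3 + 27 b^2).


4 a^3 + 27 b^2 = 4*30^3 + 27*27^2 = 108000 + 19683 = 127683
Delta = -16 * (127683) = -2042928
Delta mod 31 = 3

Delta = 3 (mod 31)


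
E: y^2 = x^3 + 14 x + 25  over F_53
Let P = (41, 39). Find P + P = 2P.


Doubling: s = (3 x1^2 + a) / (2 y1)
s = (3*41^2 + 14) / (2*39) mod 53 = 3
x3 = s^2 - 2 x1 mod 53 = 3^2 - 2*41 = 33
y3 = s (x1 - x3) - y1 mod 53 = 3 * (41 - 33) - 39 = 38

2P = (33, 38)


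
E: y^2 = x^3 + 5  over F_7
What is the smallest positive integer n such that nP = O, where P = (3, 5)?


Compute successive multiples of P until we hit O:
  1P = (3, 5)
  2P = (5, 5)
  3P = (6, 2)
  4P = (6, 5)
  5P = (5, 2)
  6P = (3, 2)
  7P = O

ord(P) = 7


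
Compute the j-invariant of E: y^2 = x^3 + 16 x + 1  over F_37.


Delta = -16(4 a^3 + 27 b^2) mod 37 = 13
-1728 * (4 a)^3 = -1728 * (4*16)^3 mod 37 = 26
j = 26 * 13^(-1) mod 37 = 2

j = 2 (mod 37)


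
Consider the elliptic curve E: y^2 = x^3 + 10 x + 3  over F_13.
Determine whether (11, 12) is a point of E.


Check whether y^2 = x^3 + 10 x + 3 (mod 13) for (x, y) = (11, 12).
LHS: y^2 = 12^2 mod 13 = 1
RHS: x^3 + 10 x + 3 = 11^3 + 10*11 + 3 mod 13 = 1
LHS = RHS

Yes, on the curve


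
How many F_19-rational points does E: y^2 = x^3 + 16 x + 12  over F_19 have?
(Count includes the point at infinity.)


For each x in F_19, count y with y^2 = x^3 + 16 x + 12 mod 19:
  x = 3: RHS = 11, y in [7, 12]  -> 2 point(s)
  x = 4: RHS = 7, y in [8, 11]  -> 2 point(s)
  x = 6: RHS = 1, y in [1, 18]  -> 2 point(s)
  x = 7: RHS = 11, y in [7, 12]  -> 2 point(s)
  x = 8: RHS = 6, y in [5, 14]  -> 2 point(s)
  x = 9: RHS = 11, y in [7, 12]  -> 2 point(s)
  x = 13: RHS = 4, y in [2, 17]  -> 2 point(s)
  x = 14: RHS = 16, y in [4, 15]  -> 2 point(s)
  x = 15: RHS = 17, y in [6, 13]  -> 2 point(s)
Affine points: 18. Add the point at infinity: total = 19.

#E(F_19) = 19


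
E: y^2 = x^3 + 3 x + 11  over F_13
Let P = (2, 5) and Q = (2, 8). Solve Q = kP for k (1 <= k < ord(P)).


Enumerate multiples of P until we hit Q = (2, 8):
  1P = (2, 5)
  2P = (8, 12)
  3P = (4, 10)
  4P = (10, 1)
  5P = (11, 6)
  6P = (9, 0)
  7P = (11, 7)
  8P = (10, 12)
  9P = (4, 3)
  10P = (8, 1)
  11P = (2, 8)
Match found at i = 11.

k = 11


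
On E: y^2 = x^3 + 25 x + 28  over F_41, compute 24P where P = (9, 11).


k = 24 = 11000_2 (binary, LSB first: 00011)
Double-and-add from P = (9, 11):
  bit 0 = 0: acc unchanged = O
  bit 1 = 0: acc unchanged = O
  bit 2 = 0: acc unchanged = O
  bit 3 = 1: acc = O + (40, 24) = (40, 24)
  bit 4 = 1: acc = (40, 24) + (18, 23) = (29, 38)

24P = (29, 38)


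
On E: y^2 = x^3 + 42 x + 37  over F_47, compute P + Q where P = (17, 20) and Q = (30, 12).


P != Q, so use the chord formula.
s = (y2 - y1) / (x2 - x1) = (39) / (13) mod 47 = 3
x3 = s^2 - x1 - x2 mod 47 = 3^2 - 17 - 30 = 9
y3 = s (x1 - x3) - y1 mod 47 = 3 * (17 - 9) - 20 = 4

P + Q = (9, 4)


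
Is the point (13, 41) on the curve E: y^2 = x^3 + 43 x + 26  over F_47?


Check whether y^2 = x^3 + 43 x + 26 (mod 47) for (x, y) = (13, 41).
LHS: y^2 = 41^2 mod 47 = 36
RHS: x^3 + 43 x + 26 = 13^3 + 43*13 + 26 mod 47 = 9
LHS != RHS

No, not on the curve


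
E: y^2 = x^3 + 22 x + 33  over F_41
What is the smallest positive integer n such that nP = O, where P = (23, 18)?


Compute successive multiples of P until we hit O:
  1P = (23, 18)
  2P = (40, 16)
  3P = (21, 30)
  4P = (33, 1)
  5P = (17, 21)
  6P = (32, 7)
  7P = (29, 3)
  8P = (26, 10)
  ... (continuing to 35P)
  35P = O

ord(P) = 35


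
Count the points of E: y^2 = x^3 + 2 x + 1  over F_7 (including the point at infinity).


For each x in F_7, count y with y^2 = x^3 + 2 x + 1 mod 7:
  x = 0: RHS = 1, y in [1, 6]  -> 2 point(s)
  x = 1: RHS = 4, y in [2, 5]  -> 2 point(s)
Affine points: 4. Add the point at infinity: total = 5.

#E(F_7) = 5
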